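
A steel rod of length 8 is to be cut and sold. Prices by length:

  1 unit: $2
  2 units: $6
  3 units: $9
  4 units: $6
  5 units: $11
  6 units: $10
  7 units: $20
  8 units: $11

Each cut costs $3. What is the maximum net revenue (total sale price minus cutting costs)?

Let net[k] be the best obtainable value from length k. For each k, try every first piece i and keep the best of price[i] + net[k−i] minus the 3 cut fee when i<k.
net[1] = 2
net[2] = max(2+2-3, 6+0) = 6
net[3] = max(2+6-3, 6+2-3, 9+0) = 9
net[4] = max(2+9-3, 6+6-3, 9+2-3, 6+0) = 9
net[5] = max(2+9-3, 6+9-3, 9+6-3, 6+2-3, 11+0) = 12
net[6] = max(2+12-3, 6+9-3, 9+9-3, 6+6-3, 11+2-3, 10+0) = 15
net[7] = max(2+15-3, 6+12-3, 9+9-3, …, 10+2-3, 20+0) = 20
net[8] = max(2+20-3, 6+15-3, 9+12-3, …, 20+2-3, 11+0) = 19
One optimal plan: pieces 7 + 1 (1 cut) → $22 − $3 = $19.

19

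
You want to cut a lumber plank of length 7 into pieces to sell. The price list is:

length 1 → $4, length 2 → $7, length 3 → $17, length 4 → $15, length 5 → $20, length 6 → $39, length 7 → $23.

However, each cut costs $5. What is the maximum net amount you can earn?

Let v[k] be the best obtainable value from length k. For each k, try every first piece i and keep the best of price[i] + v[k−i] minus the 5 cut fee when i<k.
v[1] = 4
v[2] = 7
v[3] = 17
v[4] = 16  (first piece 1, then v[3]=17)
v[5] = 20
v[6] = 39
v[7] = 38  (first piece 1, then v[6]=39)
One optimal plan: pieces 6 + 1 (1 cut) → $43 − $5 = $38.

38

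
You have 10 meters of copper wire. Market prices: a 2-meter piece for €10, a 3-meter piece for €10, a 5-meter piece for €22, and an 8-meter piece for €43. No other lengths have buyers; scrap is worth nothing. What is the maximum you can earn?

Build r[k] bottom-up: r[k] = max over allowed piece i of (p[i] + r[k−i]).
r[1] = 0
r[2] = 10
r[3] = max(10+0, 10+0) = 10
r[4] = max(10+10, 10+0) = 20
r[5] = max(10+10, 10+10, 22+0) = 22
r[6] = max(10+20, 10+10, 22+0) = 30
r[7] = max(10+22, 10+20, 22+10) = 32
r[8] = max(10+30, 10+22, 22+10, 43+0) = 43
r[9] = max(10+32, 10+30, 22+20, 43+0) = 43
r[10] = max(10+43, 10+32, 22+22, 43+10) = 53
One optimal cutting: 8 + 2 → €53.

53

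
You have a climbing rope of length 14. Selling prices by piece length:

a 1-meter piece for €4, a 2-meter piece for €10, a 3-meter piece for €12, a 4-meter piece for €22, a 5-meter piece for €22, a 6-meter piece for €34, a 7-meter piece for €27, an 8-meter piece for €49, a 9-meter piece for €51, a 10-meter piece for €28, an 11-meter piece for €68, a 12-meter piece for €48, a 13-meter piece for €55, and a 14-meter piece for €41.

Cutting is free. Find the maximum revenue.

Let R[k] be the best obtainable value from length k. For each k, try every first piece i and keep the best of price[i] + R[k−i].
R[1] = 4
R[2] = max(4+4, 10+0) = 10
R[3] = max(4+10, 10+4, 12+0) = 14
R[4] = max(4+14, 10+10, 12+4, 22+0) = 22
R[5] = max(4+22, 10+14, 12+10, 22+4, 22+0) = 26
R[6] = max(4+26, 10+22, 12+14, 22+10, 22+4, 34+0) = 34
R[7] = max(4+34, 10+26, 12+22, …, 34+4, 27+0) = 38
R[8] = max(4+38, 10+34, 12+26, …, 27+4, 49+0) = 49
R[9] = max(4+49, 10+38, 12+34, …, 49+4, 51+0) = 53
R[10] = max(4+53, 10+49, 12+38, …, 51+4, 28+0) = 59
R[11] = max(4+59, 10+53, 12+49, …, 28+4, 68+0) = 68
R[12] = max(4+68, 10+59, 12+53, …, 68+4, 48+0) = 72
R[13] = max(4+72, 10+68, 12+59, …, 48+4, 55+0) = 78
R[14] = max(4+78, 10+72, 12+68, …, 55+4, 41+0) = 83
One optimal cutting: 8 + 6 → €49 + €34 = €83.

83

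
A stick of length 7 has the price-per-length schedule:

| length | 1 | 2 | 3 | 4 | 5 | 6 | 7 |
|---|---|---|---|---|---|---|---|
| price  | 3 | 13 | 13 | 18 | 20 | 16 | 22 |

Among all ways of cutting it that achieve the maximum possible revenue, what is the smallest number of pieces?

Consider every possible first cut. r[k] is the best of p[i]+r[k−i] over all sellable i≤k.
r[1] = 3
r[2] = max(3+3, 13+0) = 13
r[3] = max(3+13, 13+3, 13+0) = 16
r[4] = max(3+16, 13+13, 13+3, 18+0) = 26
r[5] = max(3+26, 13+16, 13+13, 18+3, 20+0) = 29
r[6] = max(3+29, 13+26, 13+16, 18+13, 20+3, 16+0) = 39
r[7] = max(3+39, 13+29, 13+26, …, 16+3, 22+0) = 42
Maximum revenue is 42.
Now minimize piece count subject to staying optimal: for each k, pieces[k] = 1 + min over i with p[i]+r[k−i]=r[k] of pieces[k−i].
pieces[4] = 2
pieces[5] = 3
pieces[6] = 3
pieces[7] = 4

4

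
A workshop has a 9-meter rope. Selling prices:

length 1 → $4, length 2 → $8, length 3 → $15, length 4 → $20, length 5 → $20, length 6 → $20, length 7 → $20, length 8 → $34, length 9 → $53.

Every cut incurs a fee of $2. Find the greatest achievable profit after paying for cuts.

53

Let net[k] be the best obtainable value from length k. For each k, try every first piece i and keep the best of price[i] + net[k−i] minus the 2 cut fee when i<k.
net[1] = 4
net[2] = max(4+4-2, 8+0) = 8
net[3] = max(4+8-2, 8+4-2, 15+0) = 15
net[4] = max(4+15-2, 8+8-2, 15+4-2, 20+0) = 20
net[5] = max(4+20-2, 8+15-2, 15+8-2, 20+4-2, 20+0) = 22
net[6] = max(4+22-2, 8+20-2, 15+15-2, 20+8-2, 20+4-2, 20+0) = 28
net[7] = max(4+28-2, 8+22-2, 15+20-2, …, 20+4-2, 20+0) = 33
net[8] = max(4+33-2, 8+28-2, 15+22-2, …, 20+4-2, 34+0) = 38
net[9] = max(4+38-2, 8+33-2, 15+28-2, …, 34+4-2, 53+0) = 53
Best is to make no cuts and sell whole for $53.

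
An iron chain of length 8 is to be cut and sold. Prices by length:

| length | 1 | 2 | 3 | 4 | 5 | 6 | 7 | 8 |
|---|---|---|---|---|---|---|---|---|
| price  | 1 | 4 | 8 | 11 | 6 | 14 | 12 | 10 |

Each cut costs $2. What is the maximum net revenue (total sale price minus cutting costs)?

20

Build r[k] bottom-up: r[k] = max over allowed piece i of (p[i] + r[k−i]) − 2 per cut.
r[1] = 1
r[2] = max(1+1-2, 4+0) = 4
r[3] = max(1+4-2, 4+1-2, 8+0) = 8
r[4] = max(1+8-2, 4+4-2, 8+1-2, 11+0) = 11
r[5] = max(1+11-2, 4+8-2, 8+4-2, 11+1-2, 6+0) = 10
r[6] = max(1+10-2, 4+11-2, 8+8-2, 11+4-2, 6+1-2, 14+0) = 14
r[7] = max(1+14-2, 4+10-2, 8+11-2, …, 14+1-2, 12+0) = 17
r[8] = max(1+17-2, 4+14-2, 8+10-2, …, 12+1-2, 10+0) = 20
One optimal plan: pieces 4 + 4 (1 cut) → $22 − $2 = $20.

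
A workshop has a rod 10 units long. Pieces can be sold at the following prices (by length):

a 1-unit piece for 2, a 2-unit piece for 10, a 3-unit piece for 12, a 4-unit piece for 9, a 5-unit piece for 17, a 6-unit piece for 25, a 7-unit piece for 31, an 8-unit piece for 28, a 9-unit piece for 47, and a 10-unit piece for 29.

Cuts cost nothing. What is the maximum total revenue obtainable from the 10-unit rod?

Build R[k] bottom-up: R[k] = max over allowed piece i of (p[i] + R[k−i]).
R[1] = 2
R[2] = 10
R[3] = 12  (first piece 1, then R[2]=10)
R[4] = 20  (first piece 2, then R[2]=10)
R[5] = 22  (first piece 1, then R[4]=20)
R[6] = 30  (first piece 2, then R[4]=20)
R[7] = 32  (first piece 1, then R[6]=30)
R[8] = 40  (first piece 2, then R[6]=30)
R[9] = 47
R[10] = 50  (first piece 2, then R[8]=40)
One optimal cutting: 2 + 2 + 2 + 2 + 2 → 10 + 10 + 10 + 10 + 10 = 50.

50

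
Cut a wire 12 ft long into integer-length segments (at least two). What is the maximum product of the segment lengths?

Let g[k] be the best product for length k (with at least one cut). For each first piece i, the rest contributes max(k−i, g[k−i]).
g[2] = 1*max(1,0) = 1*1 = 1
g[3] = 1*max(2,1) = 1*2 = 2
g[4] = 2*max(2,1) = 2*2 = 4
g[5] = 2*max(3,2) = 2*3 = 6
g[6] = 3*max(3,2) = 3*3 = 9
g[7] = 2*max(5,6) = 2*6 = 12
g[8] = 2*max(6,9) = 2*9 = 18
g[9] = 3*max(6,9) = 3*9 = 27
g[10] = 2*max(8,18) = 2*18 = 36
g[11] = 2*max(9,27) = 2*27 = 54
g[12] = 3*max(9,27) = 3*27 = 81
One optimal split: 3 + 3 + 3 + 3; product 3*3*3*3 = 81.

81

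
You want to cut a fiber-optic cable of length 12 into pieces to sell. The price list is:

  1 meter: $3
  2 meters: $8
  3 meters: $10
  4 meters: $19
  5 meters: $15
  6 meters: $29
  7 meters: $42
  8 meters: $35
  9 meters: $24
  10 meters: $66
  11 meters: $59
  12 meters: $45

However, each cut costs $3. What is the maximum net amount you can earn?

71

Consider every possible first cut. v[k] is the best of p[i]+v[k−i] over all sellable i≤k, charging 3 whenever i<k.
v[1] = 3
v[2] = max(3+3-3, 8+0) = 8
v[3] = max(3+8-3, 8+3-3, 10+0) = 10
v[4] = max(3+10-3, 8+8-3, 10+3-3, 19+0) = 19
v[5] = max(3+19-3, 8+10-3, 10+8-3, 19+3-3, 15+0) = 19
v[6] = max(3+19-3, 8+19-3, 10+10-3, 19+8-3, 15+3-3, 29+0) = 29
v[7] = max(3+29-3, 8+19-3, 10+19-3, …, 29+3-3, 42+0) = 42
v[8] = max(3+42-3, 8+29-3, 10+19-3, …, 42+3-3, 35+0) = 42
v[9] = max(3+42-3, 8+42-3, 10+29-3, …, 35+3-3, 24+0) = 47
v[10] = max(3+47-3, 8+42-3, 10+42-3, …, 24+3-3, 66+0) = 66
v[11] = max(3+66-3, 8+47-3, 10+42-3, …, 66+3-3, 59+0) = 66
v[12] = max(3+66-3, 8+66-3, 10+47-3, …, 59+3-3, 45+0) = 71
One optimal plan: pieces 10 + 2 (1 cut) → $74 − $3 = $71.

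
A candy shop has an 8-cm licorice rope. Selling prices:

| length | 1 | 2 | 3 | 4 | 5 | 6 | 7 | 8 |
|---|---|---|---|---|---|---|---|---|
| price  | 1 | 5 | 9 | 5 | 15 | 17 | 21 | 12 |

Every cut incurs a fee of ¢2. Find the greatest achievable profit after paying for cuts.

22

Consider every possible first cut. r[k] is the best of p[i]+r[k−i] over all sellable i≤k, charging 2 whenever i<k.
r[1] = 1
r[2] = 5
r[3] = 9
r[4] = 8  (first piece 1, then r[3]=9)
r[5] = 15
r[6] = 17
r[7] = 21
r[8] = 22  (first piece 3, then r[5]=15)
One optimal plan: pieces 5 + 3 (1 cut) → ¢24 − ¢2 = ¢22.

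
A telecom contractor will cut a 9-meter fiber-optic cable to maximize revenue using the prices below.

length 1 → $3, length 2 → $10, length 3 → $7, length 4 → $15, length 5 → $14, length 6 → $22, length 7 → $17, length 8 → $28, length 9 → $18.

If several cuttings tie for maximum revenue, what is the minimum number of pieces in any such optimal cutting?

Build r[k] bottom-up: r[k] = max over allowed piece i of (p[i] + r[k−i]).
r[1] = 3
r[2] = max(3+3, 10+0) = 10
r[3] = max(3+10, 10+3, 7+0) = 13
r[4] = max(3+13, 10+10, 7+3, 15+0) = 20
r[5] = max(3+20, 10+13, 7+10, 15+3, 14+0) = 23
r[6] = max(3+23, 10+20, 7+13, 15+10, 14+3, 22+0) = 30
r[7] = max(3+30, 10+23, 7+20, …, 22+3, 17+0) = 33
r[8] = max(3+33, 10+30, 7+23, …, 17+3, 28+0) = 40
r[9] = max(3+40, 10+33, 7+30, …, 28+3, 18+0) = 43
Maximum revenue is $43.
Now minimize piece count subject to staying optimal: for each k, pieces[k] = 1 + min over i with p[i]+r[k−i]=r[k] of pieces[k−i].
pieces[6] = 3
pieces[7] = 4
pieces[8] = 4
pieces[9] = 5

5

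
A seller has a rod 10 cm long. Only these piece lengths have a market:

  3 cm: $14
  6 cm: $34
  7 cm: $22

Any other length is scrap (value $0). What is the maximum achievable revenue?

Consider every possible first cut. f[k] is the best of p[i]+f[k−i] over all sellable i≤k.
f[1] = 0
f[2] = 0
f[3] = 14
f[4] = 14
f[5] = 14
f[6] = max(14+14, 34+0) = 34
f[7] = max(14+14, 34+0, 22+0) = 34
f[8] = max(14+14, 34+0, 22+0) = 34
f[9] = max(14+34, 34+14, 22+0) = 48
f[10] = max(14+34, 34+14, 22+14) = 48
One optimal cutting: pieces 6 + 3 with 1 cm of scrap → $48.

48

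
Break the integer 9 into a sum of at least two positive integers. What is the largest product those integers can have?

27

Fill g[k] for k=2..9: at each k try every first piece i and multiply by the better of (k−i) uncut or g[k−i].
g[2] = 1*max(1,0) = 1*1 = 1
g[3] = 1*max(2,1) = 1*2 = 2
g[4] = 2*max(2,1) = 2*2 = 4
g[5] = 2*max(3,2) = 2*3 = 6
g[6] = 3*max(3,2) = 3*3 = 9
g[7] = 2*max(5,6) = 2*6 = 12
g[8] = 2*max(6,9) = 2*9 = 18
g[9] = 3*max(6,9) = 3*9 = 27
One optimal split: 3 + 3 + 3; product 3*3*3 = 27.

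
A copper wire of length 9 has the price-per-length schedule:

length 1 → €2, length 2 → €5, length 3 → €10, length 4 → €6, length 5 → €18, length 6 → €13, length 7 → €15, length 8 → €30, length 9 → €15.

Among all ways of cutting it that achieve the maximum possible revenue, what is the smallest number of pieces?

2

Consider every possible first cut. r[k] is the best of p[i]+r[k−i] over all sellable i≤k.
r[1] = 2
r[2] = max(2+2, 5+0) = 5
r[3] = max(2+5, 5+2, 10+0) = 10
r[4] = max(2+10, 5+5, 10+2, 6+0) = 12
r[5] = max(2+12, 5+10, 10+5, 6+2, 18+0) = 18
r[6] = max(2+18, 5+12, 10+10, 6+5, 18+2, 13+0) = 20
r[7] = max(2+20, 5+18, 10+12, …, 13+2, 15+0) = 23
r[8] = max(2+23, 5+20, 10+18, …, 15+2, 30+0) = 30
r[9] = max(2+30, 5+23, 10+20, …, 30+2, 15+0) = 32
Maximum revenue is €32.
Now minimize piece count subject to staying optimal: for each k, pieces[k] = 1 + min over i with p[i]+r[k−i]=r[k] of pieces[k−i].
pieces[6] = 2
pieces[7] = 2
pieces[8] = 1
pieces[9] = 2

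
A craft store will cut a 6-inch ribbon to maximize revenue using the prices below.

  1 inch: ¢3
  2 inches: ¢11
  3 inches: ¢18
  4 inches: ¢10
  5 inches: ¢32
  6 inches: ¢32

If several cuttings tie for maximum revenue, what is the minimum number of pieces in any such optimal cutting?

Consider every possible first cut. r[k] is the best of p[i]+r[k−i] over all sellable i≤k.
r[1] = 3
r[2] = max(3+3, 11+0) = 11
r[3] = max(3+11, 11+3, 18+0) = 18
r[4] = max(3+18, 11+11, 18+3, 10+0) = 22
r[5] = max(3+22, 11+18, 18+11, 10+3, 32+0) = 32
r[6] = max(3+32, 11+22, 18+18, 10+11, 32+3, 32+0) = 36
Maximum revenue is ¢36.
Now minimize piece count subject to staying optimal: for each k, pieces[k] = 1 + min over i with p[i]+r[k−i]=r[k] of pieces[k−i].
pieces[3] = 1
pieces[4] = 2
pieces[5] = 1
pieces[6] = 2

2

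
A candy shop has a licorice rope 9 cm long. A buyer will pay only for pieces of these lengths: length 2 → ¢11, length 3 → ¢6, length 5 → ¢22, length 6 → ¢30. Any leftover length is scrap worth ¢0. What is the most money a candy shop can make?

44

Let r[k] be the best obtainable value from length k. For each k, try every first piece i and keep the best of price[i] + r[k−i].
r[1] = 0
r[2] = 11
r[3] = max(11+0, 6+0) = 11
r[4] = max(11+11, 6+0) = 22
r[5] = max(11+11, 6+11, 22+0) = 22
r[6] = max(11+22, 6+11, 22+0, 30+0) = 33
r[7] = max(11+22, 6+22, 22+11, 30+0) = 33
r[8] = max(11+33, 6+22, 22+11, 30+11) = 44
r[9] = max(11+33, 6+33, 22+22, 30+11) = 44
One optimal cutting: pieces 2 + 2 + 2 + 2 with 1 cm of scrap → ¢44.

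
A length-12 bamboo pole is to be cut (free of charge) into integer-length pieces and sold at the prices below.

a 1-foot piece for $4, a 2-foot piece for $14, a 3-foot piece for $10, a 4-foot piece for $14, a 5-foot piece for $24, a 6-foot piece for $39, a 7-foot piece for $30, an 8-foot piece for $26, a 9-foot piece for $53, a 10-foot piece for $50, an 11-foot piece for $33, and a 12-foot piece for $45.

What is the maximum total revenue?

84

Build r[k] bottom-up: r[k] = max over allowed piece i of (p[i] + r[k−i]).
r[1] = 4
r[2] = 14
r[3] = 18  (first piece 1, then r[2]=14)
r[4] = 28  (first piece 2, then r[2]=14)
r[5] = 32  (first piece 1, then r[4]=28)
r[6] = 42  (first piece 2, then r[4]=28)
r[7] = 46  (first piece 1, then r[6]=42)
r[8] = 56  (first piece 2, then r[6]=42)
r[9] = 60  (first piece 1, then r[8]=56)
r[10] = 70  (first piece 2, then r[8]=56)
r[11] = 74  (first piece 1, then r[10]=70)
r[12] = 84  (first piece 2, then r[10]=70)
One optimal cutting: 2 + 2 + 2 + 2 + 2 + 2 → $14 + $14 + $14 + $14 + $14 + $14 = $84.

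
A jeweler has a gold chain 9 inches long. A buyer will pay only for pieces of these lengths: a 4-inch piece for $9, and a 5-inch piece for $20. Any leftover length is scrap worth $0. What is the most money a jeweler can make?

Consider every possible first cut. r[k] is the best of p[i]+r[k−i] over all sellable i≤k.
r[1] = 0
r[2] = 0
r[3] = 0
r[4] = 9
r[5] = max(9+0, 20+0) = 20
r[6] = max(9+0, 20+0) = 20
r[7] = max(9+0, 20+0) = 20
r[8] = max(9+9, 20+0) = 20
r[9] = max(9+20, 20+9) = 29
One optimal cutting: 5 + 4 → $29.

29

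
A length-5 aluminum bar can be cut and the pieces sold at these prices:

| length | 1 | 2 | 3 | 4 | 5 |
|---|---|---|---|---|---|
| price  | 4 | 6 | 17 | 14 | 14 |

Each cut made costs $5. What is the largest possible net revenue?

18

Let v[k] be the best obtainable value from length k. For each k, try every first piece i and keep the best of price[i] + v[k−i] minus the 5 cut fee when i<k.
v[1] = 4
v[2] = max(4+4-5, 6+0) = 6
v[3] = max(4+6-5, 6+4-5, 17+0) = 17
v[4] = max(4+17-5, 6+6-5, 17+4-5, 14+0) = 16
v[5] = max(4+16-5, 6+17-5, 17+6-5, 14+4-5, 14+0) = 18
One optimal plan: pieces 3 + 2 (1 cut) → $23 − $5 = $18.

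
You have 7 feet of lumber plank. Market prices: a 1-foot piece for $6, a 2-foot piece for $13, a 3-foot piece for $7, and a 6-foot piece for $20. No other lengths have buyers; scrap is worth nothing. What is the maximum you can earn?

Consider every possible first cut. best[k] is the best of p[i]+best[k−i] over all sellable i≤k.
best[1] = 6
best[2] = max(6+6, 13+0) = 13
best[3] = max(6+13, 13+6, 7+0) = 19
best[4] = max(6+19, 13+13, 7+6) = 26
best[5] = max(6+26, 13+19, 7+13) = 32
best[6] = max(6+32, 13+26, 7+19, 20+0) = 39
best[7] = max(6+39, 13+32, 7+26, 20+6) = 45
One optimal cutting: 2 + 2 + 2 + 1 → $45.

45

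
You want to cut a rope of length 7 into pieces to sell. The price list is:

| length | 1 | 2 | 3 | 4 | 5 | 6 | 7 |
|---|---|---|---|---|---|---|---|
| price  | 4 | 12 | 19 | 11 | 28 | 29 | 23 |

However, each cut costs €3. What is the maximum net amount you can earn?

Let v[k] be the best obtainable value from length k. For each k, try every first piece i and keep the best of price[i] + v[k−i] minus the 3 cut fee when i<k.
v[1] = 4
v[2] = 12
v[3] = 19
v[4] = 21  (first piece 2, then v[2]=12)
v[5] = 28  (first piece 2, then v[3]=19)
v[6] = 35  (first piece 3, then v[3]=19)
v[7] = 37  (first piece 2, then v[5]=28)
One optimal plan: pieces 3 + 2 + 2 (2 cuts) → €43 − €6 = €37.

37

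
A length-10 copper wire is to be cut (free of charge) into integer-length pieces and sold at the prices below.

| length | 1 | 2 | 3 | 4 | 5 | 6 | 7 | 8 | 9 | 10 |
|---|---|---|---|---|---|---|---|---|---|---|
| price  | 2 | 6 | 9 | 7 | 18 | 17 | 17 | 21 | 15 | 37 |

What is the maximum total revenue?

Build v[k] bottom-up: v[k] = max over allowed piece i of (p[i] + v[k−i]).
v[1] = 2
v[2] = 6
v[3] = 9
v[4] = 12  (first piece 2, then v[2]=6)
v[5] = 18
v[6] = 20  (first piece 1, then v[5]=18)
v[7] = 24  (first piece 2, then v[5]=18)
v[8] = 27  (first piece 3, then v[5]=18)
v[9] = 30  (first piece 2, then v[7]=24)
v[10] = 37
Best is to sell the whole 10-meter piece uncut for €37.

37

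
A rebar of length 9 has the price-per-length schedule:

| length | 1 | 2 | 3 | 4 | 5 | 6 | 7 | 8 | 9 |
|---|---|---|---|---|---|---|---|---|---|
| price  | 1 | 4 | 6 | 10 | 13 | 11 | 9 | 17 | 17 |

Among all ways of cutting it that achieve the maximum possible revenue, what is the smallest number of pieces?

2

Consider every possible first cut. r[k] is the best of p[i]+r[k−i] over all sellable i≤k.
r[1] = 1
r[2] = 4
r[3] = 6
r[4] = 10
r[5] = 13
r[6] = 14  (first piece 1, then r[5]=13)
r[7] = 17  (first piece 2, then r[5]=13)
r[8] = 20  (first piece 4, then r[4]=10)
r[9] = 23  (first piece 4, then r[5]=13)
Maximum revenue is ₹23.
Now minimize piece count subject to staying optimal: for each k, pieces[k] = 1 + min over i with p[i]+r[k−i]=r[k] of pieces[k−i].
pieces[6] = 2
pieces[7] = 2
pieces[8] = 2
pieces[9] = 2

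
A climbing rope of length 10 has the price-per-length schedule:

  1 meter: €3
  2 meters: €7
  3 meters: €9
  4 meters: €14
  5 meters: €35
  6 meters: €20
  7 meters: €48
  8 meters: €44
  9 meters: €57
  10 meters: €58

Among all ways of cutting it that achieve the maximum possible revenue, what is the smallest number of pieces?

Consider every possible first cut. r[k] is the best of p[i]+r[k−i] over all sellable i≤k.
r[1] = 3
r[2] = max(3+3, 7+0) = 7
r[3] = max(3+7, 7+3, 9+0) = 10
r[4] = max(3+10, 7+7, 9+3, 14+0) = 14
r[5] = max(3+14, 7+10, 9+7, 14+3, 35+0) = 35
r[6] = max(3+35, 7+14, 9+10, 14+7, 35+3, 20+0) = 38
r[7] = max(3+38, 7+35, 9+14, …, 20+3, 48+0) = 48
r[8] = max(3+48, 7+38, 9+35, …, 48+3, 44+0) = 51
r[9] = max(3+51, 7+48, 9+38, …, 44+3, 57+0) = 57
r[10] = max(3+57, 7+51, 9+48, …, 57+3, 58+0) = 70
Maximum revenue is €70.
Now minimize piece count subject to staying optimal: for each k, pieces[k] = 1 + min over i with p[i]+r[k−i]=r[k] of pieces[k−i].
pieces[7] = 1
pieces[8] = 2
pieces[9] = 1
pieces[10] = 2

2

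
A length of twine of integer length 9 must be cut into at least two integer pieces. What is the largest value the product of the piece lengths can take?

27

Fill P[k] for k=2..9: at each k try every first piece i and multiply by the better of (k−i) uncut or P[k−i].
P[2] = 1*max(1,0) = 1*1 = 1
P[3] = 1*max(2,1) = 1*2 = 2
P[4] = 2*max(2,1) = 2*2 = 4
P[5] = 2*max(3,2) = 2*3 = 6
P[6] = 3*max(3,2) = 3*3 = 9
P[7] = 2*max(5,6) = 2*6 = 12
P[8] = 2*max(6,9) = 2*9 = 18
P[9] = 3*max(6,9) = 3*9 = 27
One optimal split: 3 + 3 + 3; product 3*3*3 = 27.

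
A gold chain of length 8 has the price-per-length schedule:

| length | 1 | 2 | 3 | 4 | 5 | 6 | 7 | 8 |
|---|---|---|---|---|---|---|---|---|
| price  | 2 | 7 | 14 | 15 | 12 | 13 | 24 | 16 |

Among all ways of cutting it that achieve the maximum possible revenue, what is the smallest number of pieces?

Let r[k] be the best obtainable value from length k. For each k, try every first piece i and keep the best of price[i] + r[k−i].
r[1] = 2
r[2] = 7
r[3] = 14
r[4] = 16  (first piece 1, then r[3]=14)
r[5] = 21  (first piece 2, then r[3]=14)
r[6] = 28  (first piece 3, then r[3]=14)
r[7] = 30  (first piece 1, then r[6]=28)
r[8] = 35  (first piece 2, then r[6]=28)
Maximum revenue is $35.
Now minimize piece count subject to staying optimal: for each k, pieces[k] = 1 + min over i with p[i]+r[k−i]=r[k] of pieces[k−i].
pieces[5] = 2
pieces[6] = 2
pieces[7] = 3
pieces[8] = 3

3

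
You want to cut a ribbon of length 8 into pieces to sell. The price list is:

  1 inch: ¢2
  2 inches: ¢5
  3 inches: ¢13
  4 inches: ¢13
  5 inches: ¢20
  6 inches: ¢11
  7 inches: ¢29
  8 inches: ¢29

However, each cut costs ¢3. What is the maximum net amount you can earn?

Consider every possible first cut. v[k] is the best of p[i]+v[k−i] over all sellable i≤k, charging 3 whenever i<k.
v[1] = 2
v[2] = max(2+2-3, 5+0) = 5
v[3] = max(2+5-3, 5+2-3, 13+0) = 13
v[4] = max(2+13-3, 5+5-3, 13+2-3, 13+0) = 13
v[5] = max(2+13-3, 5+13-3, 13+5-3, 13+2-3, 20+0) = 20
v[6] = max(2+20-3, 5+13-3, 13+13-3, 13+5-3, 20+2-3, 11+0) = 23
v[7] = max(2+23-3, 5+20-3, 13+13-3, …, 11+2-3, 29+0) = 29
v[8] = max(2+29-3, 5+23-3, 13+20-3, …, 29+2-3, 29+0) = 30
One optimal plan: pieces 5 + 3 (1 cut) → ¢33 − ¢3 = ¢30.

30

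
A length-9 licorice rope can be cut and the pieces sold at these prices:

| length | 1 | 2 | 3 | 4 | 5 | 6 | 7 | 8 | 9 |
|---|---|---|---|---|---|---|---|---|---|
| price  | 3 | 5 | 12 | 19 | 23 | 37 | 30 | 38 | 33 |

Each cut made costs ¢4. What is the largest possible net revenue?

Build net[k] bottom-up: net[k] = max over allowed piece i of (p[i] + net[k−i]) − 4 per cut.
net[1] = 3
net[2] = max(3+3-4, 5+0) = 5
net[3] = max(3+5-4, 5+3-4, 12+0) = 12
net[4] = max(3+12-4, 5+5-4, 12+3-4, 19+0) = 19
net[5] = max(3+19-4, 5+12-4, 12+5-4, 19+3-4, 23+0) = 23
net[6] = max(3+23-4, 5+19-4, 12+12-4, 19+5-4, 23+3-4, 37+0) = 37
net[7] = max(3+37-4, 5+23-4, 12+19-4, …, 37+3-4, 30+0) = 36
net[8] = max(3+36-4, 5+37-4, 12+23-4, …, 30+3-4, 38+0) = 38
net[9] = max(3+38-4, 5+36-4, 12+37-4, …, 38+3-4, 33+0) = 45
One optimal plan: pieces 6 + 3 (1 cut) → ¢49 − ¢4 = ¢45.

45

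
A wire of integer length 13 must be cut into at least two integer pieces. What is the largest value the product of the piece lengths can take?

Let m[k] be the best product for length k (with at least one cut). For each first piece i, the rest contributes max(k−i, m[k−i]).
m[2] = 1×max(1,0) = 1×1 = 1
m[3] = max(1×2, 2×1) = 2
m[4] = max(1×3, 2×2, 3×1) = 4
m[5] = max(1×4, 2×3, 3×2, 4×1) = 6
m[6] = max(1×6, 2×4, 3×3, 4×2, 5×1) = 9
m[7] = max(1×9, 2×6, 3×4, 4×3, 5×2, 6×1) = 12
m[8] = max(1×12, 2×9, 3×6, …, 6×2, 7×1) = 18
m[9] = max(1×18, 2×12, 3×9, …, 7×2, 8×1) = 27
m[10] = max(1×27, 2×18, 3×12, …, 8×2, 9×1) = 36
m[11] = max(1×36, 2×27, 3×18, …, 9×2, 10×1) = 54
m[12] = max(1×54, 2×36, 3×27, …, 10×2, 11×1) = 81
m[13] = max(1×81, 2×54, 3×36, …, 11×2, 12×1) = 108
One optimal split: 3 + 3 + 3 + 2 + 2; product 3×3×3×2×2 = 108.

108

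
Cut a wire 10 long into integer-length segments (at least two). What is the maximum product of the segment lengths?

Fill g[k] for k=2..10: at each k try every first piece i and multiply by the better of (k−i) uncut or g[k−i].
g[2] = 1·max(1,0) = 1·1 = 1
g[3] = 1·max(2,1) = 1·2 = 2
g[4] = 2·max(2,1) = 2·2 = 4
g[5] = 2·max(3,2) = 2·3 = 6
g[6] = 3·max(3,2) = 3·3 = 9
g[7] = 2·max(5,6) = 2·6 = 12
g[8] = 2·max(6,9) = 2·9 = 18
g[9] = 3·max(6,9) = 3·9 = 27
g[10] = 2·max(8,18) = 2·18 = 36
One optimal split: 3 + 3 + 2 + 2; product 3·3·2·2 = 36.

36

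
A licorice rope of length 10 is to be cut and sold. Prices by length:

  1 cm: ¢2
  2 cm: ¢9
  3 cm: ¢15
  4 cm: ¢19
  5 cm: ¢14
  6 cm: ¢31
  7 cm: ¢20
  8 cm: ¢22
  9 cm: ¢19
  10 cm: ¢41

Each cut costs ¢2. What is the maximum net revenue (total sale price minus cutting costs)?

48

Build v[k] bottom-up: v[k] = max over allowed piece i of (p[i] + v[k−i]) − 2 per cut.
v[1] = 2
v[2] = max(2+2-2, 9+0) = 9
v[3] = max(2+9-2, 9+2-2, 15+0) = 15
v[4] = max(2+15-2, 9+9-2, 15+2-2, 19+0) = 19
v[5] = max(2+19-2, 9+15-2, 15+9-2, 19+2-2, 14+0) = 22
v[6] = max(2+22-2, 9+19-2, 15+15-2, 19+9-2, 14+2-2, 31+0) = 31
v[7] = max(2+31-2, 9+22-2, 15+19-2, …, 31+2-2, 20+0) = 32
v[8] = max(2+32-2, 9+31-2, 15+22-2, …, 20+2-2, 22+0) = 38
v[9] = max(2+38-2, 9+32-2, 15+31-2, …, 22+2-2, 19+0) = 44
v[10] = max(2+44-2, 9+38-2, 15+32-2, …, 19+2-2, 41+0) = 48
One optimal plan: pieces 6 + 4 (1 cut) → ¢50 − ¢2 = ¢48.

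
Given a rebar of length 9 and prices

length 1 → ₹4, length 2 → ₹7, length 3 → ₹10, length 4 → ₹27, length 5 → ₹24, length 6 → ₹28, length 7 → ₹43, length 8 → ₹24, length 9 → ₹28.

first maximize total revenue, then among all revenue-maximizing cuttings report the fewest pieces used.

3

Consider every possible first cut. r[k] is the best of p[i]+r[k−i] over all sellable i≤k.
r[1] = 4
r[2] = 8  (first piece 1, then r[1]=4)
r[3] = 12  (first piece 1, then r[2]=8)
r[4] = 27
r[5] = 31  (first piece 1, then r[4]=27)
r[6] = 35  (first piece 1, then r[5]=31)
r[7] = 43
r[8] = 54  (first piece 4, then r[4]=27)
r[9] = 58  (first piece 1, then r[8]=54)
Maximum revenue is ₹58.
Now minimize piece count subject to staying optimal: for each k, pieces[k] = 1 + min over i with p[i]+r[k−i]=r[k] of pieces[k−i].
pieces[6] = 3
pieces[7] = 1
pieces[8] = 2
pieces[9] = 3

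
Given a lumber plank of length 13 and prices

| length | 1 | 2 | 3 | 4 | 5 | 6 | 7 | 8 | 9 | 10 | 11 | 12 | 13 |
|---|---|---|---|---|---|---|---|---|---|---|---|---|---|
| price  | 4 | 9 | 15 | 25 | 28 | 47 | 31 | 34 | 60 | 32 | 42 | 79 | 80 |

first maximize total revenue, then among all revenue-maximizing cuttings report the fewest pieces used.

Build r[k] bottom-up: r[k] = max over allowed piece i of (p[i] + r[k−i]).
r[1] = 4
r[2] = 9
r[3] = 15
r[4] = 25
r[5] = 29  (first piece 1, then r[4]=25)
r[6] = 47
r[7] = 51  (first piece 1, then r[6]=47)
r[8] = 56  (first piece 2, then r[6]=47)
r[9] = 62  (first piece 3, then r[6]=47)
r[10] = 72  (first piece 4, then r[6]=47)
r[11] = 76  (first piece 1, then r[10]=72)
r[12] = 94  (first piece 6, then r[6]=47)
r[13] = 98  (first piece 1, then r[12]=94)
Maximum revenue is $98.
Now minimize piece count subject to staying optimal: for each k, pieces[k] = 1 + min over i with p[i]+r[k−i]=r[k] of pieces[k−i].
pieces[10] = 2
pieces[11] = 3
pieces[12] = 2
pieces[13] = 3

3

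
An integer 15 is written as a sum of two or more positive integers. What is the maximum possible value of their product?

Let prod[k] be the best product for length k (with at least one cut). For each first piece i, the rest contributes max(k−i, prod[k−i]).
Small cases: prod[2]=1, prod[3]=2, prod[4]=4, prod[5]=6, prod[6]=9, prod[7]=12, prod[8]=18.
prod[9] = 3·max(6,9) = 3·9 = 27
prod[10] = 2·max(8,18) = 2·18 = 36
prod[11] = 2·max(9,27) = 2·27 = 54
prod[12] = 3·max(9,27) = 3·27 = 81
prod[13] = 2·max(11,54) = 2·54 = 108
prod[14] = 2·max(12,81) = 2·81 = 162
prod[15] = 3·max(12,81) = 3·81 = 243
One optimal split: 3 + 3 + 3 + 3 + 3; product 3·3·3·3·3 = 243.

243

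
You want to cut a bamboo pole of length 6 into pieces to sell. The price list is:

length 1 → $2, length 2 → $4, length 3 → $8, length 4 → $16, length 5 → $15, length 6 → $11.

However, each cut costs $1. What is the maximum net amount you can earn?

19

Build r[k] bottom-up: r[k] = max over allowed piece i of (p[i] + r[k−i]) − 1 per cut.
r[1] = 2
r[2] = max(2+2-1, 4+0) = 4
r[3] = max(2+4-1, 4+2-1, 8+0) = 8
r[4] = max(2+8-1, 4+4-1, 8+2-1, 16+0) = 16
r[5] = max(2+16-1, 4+8-1, 8+4-1, 16+2-1, 15+0) = 17
r[6] = max(2+17-1, 4+16-1, 8+8-1, 16+4-1, 15+2-1, 11+0) = 19
One optimal plan: pieces 4 + 2 (1 cut) → $20 − $1 = $19.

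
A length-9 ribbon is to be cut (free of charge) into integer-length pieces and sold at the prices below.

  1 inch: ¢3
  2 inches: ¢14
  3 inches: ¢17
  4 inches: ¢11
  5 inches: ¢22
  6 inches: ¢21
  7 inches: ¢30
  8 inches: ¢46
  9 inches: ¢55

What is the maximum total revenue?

59

Consider every possible first cut. R[k] is the best of p[i]+R[k−i] over all sellable i≤k.
R[1] = 3
R[2] = max(3+3, 14+0) = 14
R[3] = max(3+14, 14+3, 17+0) = 17
R[4] = max(3+17, 14+14, 17+3, 11+0) = 28
R[5] = max(3+28, 14+17, 17+14, 11+3, 22+0) = 31
R[6] = max(3+31, 14+28, 17+17, 11+14, 22+3, 21+0) = 42
R[7] = max(3+42, 14+31, 17+28, …, 21+3, 30+0) = 45
R[8] = max(3+45, 14+42, 17+31, …, 30+3, 46+0) = 56
R[9] = max(3+56, 14+45, 17+42, …, 46+3, 55+0) = 59
One optimal cutting: 2 + 2 + 2 + 2 + 1 → ¢14 + ¢14 + ¢14 + ¢14 + ¢3 = ¢59.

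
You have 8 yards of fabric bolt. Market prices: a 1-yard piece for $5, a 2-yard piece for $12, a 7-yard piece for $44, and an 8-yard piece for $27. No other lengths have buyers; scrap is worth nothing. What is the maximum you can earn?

Consider every possible first cut. f[k] is the best of p[i]+f[k−i] over all sellable i≤k.
f[1] = 5
f[2] = 12
f[3] = 17  (first piece 1, then f[2]=12)
f[4] = 24  (first piece 2, then f[2]=12)
f[5] = 29  (first piece 1, then f[4]=24)
f[6] = 36  (first piece 2, then f[4]=24)
f[7] = 44
f[8] = 49  (first piece 1, then f[7]=44)
One optimal cutting: 7 + 1 → $49.

49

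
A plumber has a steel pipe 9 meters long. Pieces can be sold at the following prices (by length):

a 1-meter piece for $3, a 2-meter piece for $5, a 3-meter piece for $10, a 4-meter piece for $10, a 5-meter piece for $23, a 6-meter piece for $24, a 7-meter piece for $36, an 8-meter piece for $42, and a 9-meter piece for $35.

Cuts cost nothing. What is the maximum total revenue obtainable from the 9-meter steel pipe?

Build best[k] bottom-up: best[k] = max over allowed piece i of (p[i] + best[k−i]).
best[1] = 3
best[2] = max(3+3, 5+0) = 6
best[3] = max(3+6, 5+3, 10+0) = 10
best[4] = max(3+10, 5+6, 10+3, 10+0) = 13
best[5] = max(3+13, 5+10, 10+6, 10+3, 23+0) = 23
best[6] = max(3+23, 5+13, 10+10, 10+6, 23+3, 24+0) = 26
best[7] = max(3+26, 5+23, 10+13, …, 24+3, 36+0) = 36
best[8] = max(3+36, 5+26, 10+23, …, 36+3, 42+0) = 42
best[9] = max(3+42, 5+36, 10+26, …, 42+3, 35+0) = 45
One optimal cutting: 8 + 1 → $42 + $3 = $45.

45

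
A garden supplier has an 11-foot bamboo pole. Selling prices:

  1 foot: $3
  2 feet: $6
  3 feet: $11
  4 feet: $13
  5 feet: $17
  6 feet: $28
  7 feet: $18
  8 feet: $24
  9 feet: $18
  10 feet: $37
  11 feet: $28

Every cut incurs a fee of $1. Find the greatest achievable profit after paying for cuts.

44

Build r[k] bottom-up: r[k] = max over allowed piece i of (p[i] + r[k−i]) − 1 per cut.
r[1] = 3
r[2] = 6
r[3] = 11
r[4] = 13  (first piece 1, then r[3]=11)
r[5] = 17
r[6] = 28
r[7] = 30  (first piece 1, then r[6]=28)
r[8] = 33  (first piece 2, then r[6]=28)
r[9] = 38  (first piece 3, then r[6]=28)
r[10] = 40  (first piece 1, then r[9]=38)
r[11] = 44  (first piece 5, then r[6]=28)
One optimal plan: pieces 6 + 5 (1 cut) → $45 − $1 = $44.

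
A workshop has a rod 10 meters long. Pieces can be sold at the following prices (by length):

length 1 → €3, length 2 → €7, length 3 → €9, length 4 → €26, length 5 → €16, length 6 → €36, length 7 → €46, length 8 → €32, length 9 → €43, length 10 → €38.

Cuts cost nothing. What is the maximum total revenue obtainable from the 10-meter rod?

Build R[k] bottom-up: R[k] = max over allowed piece i of (p[i] + R[k−i]).
R[1] = 3
R[2] = 7
R[3] = 10  (first piece 1, then R[2]=7)
R[4] = 26
R[5] = 29  (first piece 1, then R[4]=26)
R[6] = 36
R[7] = 46
R[8] = 52  (first piece 4, then R[4]=26)
R[9] = 55  (first piece 1, then R[8]=52)
R[10] = 62  (first piece 4, then R[6]=36)
One optimal cutting: 6 + 4 → €36 + €26 = €62.

62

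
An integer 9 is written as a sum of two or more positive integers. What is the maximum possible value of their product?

27

Let m[k] be the best product for length k (with at least one cut). For each first piece i, the rest contributes max(k−i, m[k−i]).
m[2] = 1×max(1,0) = 1×1 = 1
m[3] = 1×max(2,1) = 1×2 = 2
m[4] = 2×max(2,1) = 2×2 = 4
m[5] = 2×max(3,2) = 2×3 = 6
m[6] = 3×max(3,2) = 3×3 = 9
m[7] = 2×max(5,6) = 2×6 = 12
m[8] = 2×max(6,9) = 2×9 = 18
m[9] = 3×max(6,9) = 3×9 = 27
One optimal split: 3 + 3 + 3; product 3×3×3 = 27.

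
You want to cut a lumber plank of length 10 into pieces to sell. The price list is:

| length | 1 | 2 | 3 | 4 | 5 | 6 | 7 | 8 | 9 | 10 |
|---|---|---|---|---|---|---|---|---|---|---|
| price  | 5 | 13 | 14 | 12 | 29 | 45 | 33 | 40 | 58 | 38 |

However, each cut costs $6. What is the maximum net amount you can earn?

59

Consider every possible first cut. r[k] is the best of p[i]+r[k−i] over all sellable i≤k, charging 6 whenever i<k.
r[1] = 5
r[2] = max(5+5-6, 13+0) = 13
r[3] = max(5+13-6, 13+5-6, 14+0) = 14
r[4] = max(5+14-6, 13+13-6, 14+5-6, 12+0) = 20
r[5] = max(5+20-6, 13+14-6, 14+13-6, 12+5-6, 29+0) = 29
r[6] = max(5+29-6, 13+20-6, 14+14-6, 12+13-6, 29+5-6, 45+0) = 45
r[7] = max(5+45-6, 13+29-6, 14+20-6, …, 45+5-6, 33+0) = 44
r[8] = max(5+44-6, 13+45-6, 14+29-6, …, 33+5-6, 40+0) = 52
r[9] = max(5+52-6, 13+44-6, 14+45-6, …, 40+5-6, 58+0) = 58
r[10] = max(5+58-6, 13+52-6, 14+44-6, …, 58+5-6, 38+0) = 59
One optimal plan: pieces 6 + 2 + 2 (2 cuts) → $71 − $12 = $59.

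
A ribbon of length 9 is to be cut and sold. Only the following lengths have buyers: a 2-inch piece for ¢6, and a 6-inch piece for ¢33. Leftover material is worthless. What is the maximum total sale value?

Let r[k] be the best obtainable value from length k. For each k, try every first piece i and keep the best of price[i] + r[k−i].
r[1] = 0
r[2] = 6
r[3] = 6
r[4] = 12  (first piece 2, then r[2]=6)
r[5] = 12
r[6] = 33
r[7] = 33
r[8] = 39  (first piece 2, then r[6]=33)
r[9] = 39
One optimal cutting: pieces 6 + 2 with 1 inch of scrap → ¢39.

39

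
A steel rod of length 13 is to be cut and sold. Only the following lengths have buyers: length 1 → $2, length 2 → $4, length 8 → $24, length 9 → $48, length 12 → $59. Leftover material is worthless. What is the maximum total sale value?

61

Build f[k] bottom-up: f[k] = max over allowed piece i of (p[i] + f[k−i]).
f[1] = 2
f[2] = 4  (first piece 1, then f[1]=2)
f[3] = 6  (first piece 1, then f[2]=4)
f[4] = 8  (first piece 1, then f[3]=6)
f[5] = 10  (first piece 1, then f[4]=8)
f[6] = 12  (first piece 1, then f[5]=10)
f[7] = 14  (first piece 1, then f[6]=12)
f[8] = 24
f[9] = 48
f[10] = 50  (first piece 1, then f[9]=48)
f[11] = 52  (first piece 1, then f[10]=50)
f[12] = 59
f[13] = 61  (first piece 1, then f[12]=59)
One optimal cutting: 12 + 1 → $61.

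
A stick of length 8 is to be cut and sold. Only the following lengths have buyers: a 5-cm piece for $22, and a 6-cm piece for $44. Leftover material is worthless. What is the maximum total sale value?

44

Let f[k] be the best obtainable value from length k. For each k, try every first piece i and keep the best of price[i] + f[k−i].
f[1] = 0
f[2] = 0
f[3] = 0
f[4] = 0
f[5] = 22
f[6] = max(22+0, 44+0) = 44
f[7] = max(22+0, 44+0) = 44
f[8] = max(22+0, 44+0) = 44
One optimal cutting: pieces 6 with 2 cm of scrap → $44.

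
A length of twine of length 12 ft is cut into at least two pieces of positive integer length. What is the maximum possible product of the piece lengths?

81

Fill prod[k] for k=2..12: at each k try every first piece i and multiply by the better of (k−i) uncut or prod[k−i].
prod[2] = 1·max(1,0) = 1·1 = 1
prod[3] = 1·max(2,1) = 1·2 = 2
prod[4] = 2·max(2,1) = 2·2 = 4
prod[5] = 2·max(3,2) = 2·3 = 6
prod[6] = 3·max(3,2) = 3·3 = 9
prod[7] = 2·max(5,6) = 2·6 = 12
prod[8] = 2·max(6,9) = 2·9 = 18
prod[9] = 3·max(6,9) = 3·9 = 27
prod[10] = 2·max(8,18) = 2·18 = 36
prod[11] = 2·max(9,27) = 2·27 = 54
prod[12] = 3·max(9,27) = 3·27 = 81
One optimal split: 3 + 3 + 3 + 3; product 3·3·3·3 = 81.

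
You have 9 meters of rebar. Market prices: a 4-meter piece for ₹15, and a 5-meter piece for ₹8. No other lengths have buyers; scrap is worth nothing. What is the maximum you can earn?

Consider every possible first cut. r[k] is the best of p[i]+r[k−i] over all sellable i≤k.
r[1] = 0
r[2] = 0
r[3] = 0
r[4] = 15
r[5] = 15
r[6] = 15
r[7] = 15
r[8] = 30  (first piece 4, then r[4]=15)
r[9] = 30
One optimal cutting: pieces 4 + 4 with 1 meter of scrap → ₹30.

30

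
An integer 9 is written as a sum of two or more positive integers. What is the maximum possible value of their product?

Fill prod[k] for k=2..9: at each k try every first piece i and multiply by the better of (k−i) uncut or prod[k−i].
prod[2] = 1*max(1,0) = 1*1 = 1
prod[3] = max(1*2, 2*1) = 2
prod[4] = max(1*3, 2*2, 3*1) = 4
prod[5] = max(1*4, 2*3, 3*2, 4*1) = 6
prod[6] = max(1*6, 2*4, 3*3, 4*2, 5*1) = 9
prod[7] = max(1*9, 2*6, 3*4, 4*3, 5*2, 6*1) = 12
prod[8] = max(1*12, 2*9, 3*6, …, 6*2, 7*1) = 18
prod[9] = max(1*18, 2*12, 3*9, …, 7*2, 8*1) = 27
One optimal split: 3 + 3 + 3; product 3*3*3 = 27.

27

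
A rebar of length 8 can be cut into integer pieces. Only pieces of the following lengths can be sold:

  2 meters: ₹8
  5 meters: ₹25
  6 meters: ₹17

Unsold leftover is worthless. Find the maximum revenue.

Build best[k] bottom-up: best[k] = max over allowed piece i of (p[i] + best[k−i]).
best[1] = 0
best[2] = 8
best[3] = 8
best[4] = 16  (first piece 2, then best[2]=8)
best[5] = max(8+8, 25+0) = 25
best[6] = max(8+16, 25+0, 17+0) = 25
best[7] = max(8+25, 25+8, 17+0) = 33
best[8] = max(8+25, 25+8, 17+8) = 33
One optimal cutting: pieces 5 + 2 with 1 meter of scrap → ₹33.

33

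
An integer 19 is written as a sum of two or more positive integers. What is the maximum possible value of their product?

Define m[k] = max over 1≤i<k of i · max(k−i, m[k−i]); the inner max lets the remainder stay uncut if that's better.
m[2] = 1·max(1,0) = 1·1 = 1
m[3] = max(1·2, 2·1) = 2
m[4] = max(1·3, 2·2, 3·1) = 4
m[5] = max(1·4, 2·3, 3·2, 4·1) = 6
m[6] = max(1·6, 2·4, 3·3, 4·2, 5·1) = 9
m[7] = max(1·9, 2·6, 3·4, 4·3, 5·2, 6·1) = 12
m[8] = max(1·12, 2·9, 3·6, …, 6·2, 7·1) = 18
m[9] = max(1·18, 2·12, 3·9, …, 7·2, 8·1) = 27
m[10] = max(1·27, 2·18, 3·12, …, 8·2, 9·1) = 36
m[11] = max(1·36, 2·27, 3·18, …, 9·2, 10·1) = 54
m[12] = max(1·54, 2·36, 3·27, …, 10·2, 11·1) = 81
m[13] = max(1·81, 2·54, 3·36, …, 11·2, 12·1) = 108
m[14] = max(1·108, 2·81, 3·54, …, 12·2, 13·1) = 162
m[15] = max(1·162, 2·108, 3·81, …, 13·2, 14·1) = 243
m[16] = max(1·243, 2·162, 3·108, …, 14·2, 15·1) = 324
m[17] = max(1·324, 2·243, 3·162, …, 15·2, 16·1) = 486
m[18] = max(1·486, 2·324, 3·243, …, 16·2, 17·1) = 729
m[19] = max(1·729, 2·486, 3·324, …, 17·2, 18·1) = 972
One optimal split: 3 + 3 + 3 + 3 + 3 + 2 + 2; product 3·3·3·3·3·2·2 = 972.

972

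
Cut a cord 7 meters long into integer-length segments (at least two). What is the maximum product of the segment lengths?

12

Define m[k] = max over 1≤i<k of i · max(k−i, m[k−i]); the inner max lets the remainder stay uncut if that's better.
m[2] = 1·max(1,0) = 1·1 = 1
m[3] = 1·max(2,1) = 1·2 = 2
m[4] = 2·max(2,1) = 2·2 = 4
m[5] = 2·max(3,2) = 2·3 = 6
m[6] = 3·max(3,2) = 3·3 = 9
m[7] = 2·max(5,6) = 2·6 = 12
One optimal split: 3 + 2 + 2; product 3·2·2 = 12.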